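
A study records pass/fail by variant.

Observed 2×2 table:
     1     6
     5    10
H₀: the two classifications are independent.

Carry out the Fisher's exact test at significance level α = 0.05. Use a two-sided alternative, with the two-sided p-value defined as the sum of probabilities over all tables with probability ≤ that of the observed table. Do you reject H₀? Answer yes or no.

reject H₀: no

Margins: r₁=7, r₂=15, c₁=6, c₂=16, n=22
p_obs = C(7,1)·C(15,5)/C(22,6); sum pmf over tables with pmf ≤ p_obs
p-value (two-sided) = 0.61582
At α=0.05: p ≥ α → fail to reject H₀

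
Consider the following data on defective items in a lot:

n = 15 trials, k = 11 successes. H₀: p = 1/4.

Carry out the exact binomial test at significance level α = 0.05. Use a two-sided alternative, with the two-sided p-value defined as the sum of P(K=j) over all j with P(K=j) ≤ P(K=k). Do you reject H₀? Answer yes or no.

Exact binomial: n=15, k=11, p₀=1/4=0.2500
P(X=j) = C(n,j)·p₀^j·(1−p₀)^(n−j); p = Σ P(X=j) over j with P(X=j) ≤ P(X=11)
p-value (two-sided) = 0.00012
At α=0.05: p < α → reject H₀

reject H₀: yes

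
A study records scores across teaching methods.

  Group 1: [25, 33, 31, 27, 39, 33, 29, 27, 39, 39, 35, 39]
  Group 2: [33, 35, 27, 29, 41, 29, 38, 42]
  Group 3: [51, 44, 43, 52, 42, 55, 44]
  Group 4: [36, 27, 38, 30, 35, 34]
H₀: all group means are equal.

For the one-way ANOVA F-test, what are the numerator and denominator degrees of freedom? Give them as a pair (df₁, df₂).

degrees of freedom = [3, 29]

k = 4 groups, N = 33 total
df = (k−1, N−k) = (4−1, 33−4) = (3, 29)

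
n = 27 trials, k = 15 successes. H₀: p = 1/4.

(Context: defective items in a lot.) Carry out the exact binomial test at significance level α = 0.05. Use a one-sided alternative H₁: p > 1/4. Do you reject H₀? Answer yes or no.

Exact binomial: n=27, k=15, p₀=1/4=0.2500
P(X≥15) from Σ C(n,i)·p₀^i·(1−p₀)^(n−i)
p-value (one-sided, H₁ greater) = 0.00067
At α=0.05: p < α → reject H₀

reject H₀: yes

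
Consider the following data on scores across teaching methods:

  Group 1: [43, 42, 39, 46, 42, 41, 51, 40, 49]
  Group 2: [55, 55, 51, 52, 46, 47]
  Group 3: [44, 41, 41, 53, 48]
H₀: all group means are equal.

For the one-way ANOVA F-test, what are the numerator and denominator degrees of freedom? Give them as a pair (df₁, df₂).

degrees of freedom = [2, 17]

k = 3 groups, N = 20 total
df = (k−1, N−k) = (3−1, 20−3) = (2, 17)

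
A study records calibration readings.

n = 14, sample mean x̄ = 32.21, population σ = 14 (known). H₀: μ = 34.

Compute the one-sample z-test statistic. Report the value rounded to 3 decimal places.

test statistic = -0.478

SE = σ/√n = 14/√14 = 3.7417
z = (x̄−μ₀)/SE = (32.21−34)/3.7417 = -0.4784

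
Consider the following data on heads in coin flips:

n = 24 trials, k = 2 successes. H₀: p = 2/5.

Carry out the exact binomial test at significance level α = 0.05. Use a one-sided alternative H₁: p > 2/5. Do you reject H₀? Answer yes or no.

reject H₀: no

Exact binomial: n=24, k=2, p₀=2/5=0.4000
P(X≥2) from Σ C(n,i)·p₀^i·(1−p₀)^(n−i)
p-value (one-sided, H₁ greater) = 0.99992
At α=0.05: p ≥ α → fail to reject H₀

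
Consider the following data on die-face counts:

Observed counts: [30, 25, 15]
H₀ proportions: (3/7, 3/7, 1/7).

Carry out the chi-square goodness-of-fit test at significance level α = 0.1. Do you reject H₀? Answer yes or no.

n = 70; E_i = n·p_i = [30.00, 30.00, 10.00]
χ² = (30−30.00)²/30.00 + (25−30.00)²/30.00 + (15−10.00)²/10.00 = 3.3333
df = 2
p-value (upper-tail) = 0.18888
At α=0.1: p ≥ α → fail to reject H₀

reject H₀: no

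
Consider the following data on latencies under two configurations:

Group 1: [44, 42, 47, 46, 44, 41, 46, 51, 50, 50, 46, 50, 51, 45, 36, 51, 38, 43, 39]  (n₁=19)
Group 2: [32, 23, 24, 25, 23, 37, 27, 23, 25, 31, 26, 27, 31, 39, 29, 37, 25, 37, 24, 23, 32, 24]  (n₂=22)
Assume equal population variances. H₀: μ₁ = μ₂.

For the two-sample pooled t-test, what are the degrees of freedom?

degrees of freedom = 39

df = n₁ + n₂ − 2 = 19 + 22 − 2 = 39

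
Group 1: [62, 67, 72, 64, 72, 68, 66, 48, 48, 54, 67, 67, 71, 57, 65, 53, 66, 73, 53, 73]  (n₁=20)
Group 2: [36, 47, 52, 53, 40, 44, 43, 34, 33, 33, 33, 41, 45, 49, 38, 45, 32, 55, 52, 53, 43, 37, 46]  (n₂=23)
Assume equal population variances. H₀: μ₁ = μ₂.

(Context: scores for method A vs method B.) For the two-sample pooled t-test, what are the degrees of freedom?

degrees of freedom = 41

df = n₁ + n₂ − 2 = 20 + 23 − 2 = 41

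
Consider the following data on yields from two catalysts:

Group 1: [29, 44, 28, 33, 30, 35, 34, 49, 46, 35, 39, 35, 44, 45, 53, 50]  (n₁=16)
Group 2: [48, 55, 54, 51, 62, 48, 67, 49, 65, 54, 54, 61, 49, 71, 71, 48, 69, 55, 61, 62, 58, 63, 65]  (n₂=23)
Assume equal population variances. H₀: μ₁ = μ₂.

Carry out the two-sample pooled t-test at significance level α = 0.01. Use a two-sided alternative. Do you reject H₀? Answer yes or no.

reject H₀: yes

x̄₁=39.312, s₁=8.006, n₁=16
x̄₂=58.261, s₂=7.653, n₂=23
s_p² = [15·8.006² + 22·7.653²]/37 = 60.8074
SE = √(s_p²·(1/16+1/23)) = 2.5386
t = (39.312−58.261)/2.5386 = -7.4642
df = 37
p-value (two-sided) = 0.00000
At α=0.01: p < α → reject H₀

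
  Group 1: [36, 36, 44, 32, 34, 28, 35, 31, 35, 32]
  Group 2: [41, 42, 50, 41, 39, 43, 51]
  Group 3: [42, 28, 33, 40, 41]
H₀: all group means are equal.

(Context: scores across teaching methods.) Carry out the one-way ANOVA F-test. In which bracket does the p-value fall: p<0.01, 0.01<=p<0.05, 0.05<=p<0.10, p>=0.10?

p-value bracket: p<0.01

Group means [34.30, 43.86, 36.80], grand mean 37.909
SSB = Σnᵢ(x̄ᵢ−x̄)² = 384.061; SSW = ΣΣ(x−x̄ᵢ)² = 441.757
MSB = 384.061/2 = 192.0305; MSW = 441.757/19 = 23.2504
F = MSB/MSW = 8.2592
df = (2, 19)
p-value (upper-tail) = 0.00262
→ bracket: p<0.01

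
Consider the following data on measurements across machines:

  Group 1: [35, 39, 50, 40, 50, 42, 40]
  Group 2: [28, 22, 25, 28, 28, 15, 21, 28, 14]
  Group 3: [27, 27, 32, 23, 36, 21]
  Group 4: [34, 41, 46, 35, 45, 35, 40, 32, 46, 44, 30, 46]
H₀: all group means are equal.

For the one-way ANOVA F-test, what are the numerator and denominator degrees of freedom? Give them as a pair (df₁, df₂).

k = 4 groups, N = 34 total
df = (k−1, N−k) = (4−1, 34−4) = (3, 30)

degrees of freedom = [3, 30]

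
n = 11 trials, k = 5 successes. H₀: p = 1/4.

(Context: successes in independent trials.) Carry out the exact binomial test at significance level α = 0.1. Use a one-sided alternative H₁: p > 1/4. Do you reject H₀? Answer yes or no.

reject H₀: no

Exact binomial: n=11, k=5, p₀=1/4=0.2500
P(X≥5) from Σ C(n,i)·p₀^i·(1−p₀)^(n−i)
p-value (one-sided, H₁ greater) = 0.11463
At α=0.1: p ≥ α → fail to reject H₀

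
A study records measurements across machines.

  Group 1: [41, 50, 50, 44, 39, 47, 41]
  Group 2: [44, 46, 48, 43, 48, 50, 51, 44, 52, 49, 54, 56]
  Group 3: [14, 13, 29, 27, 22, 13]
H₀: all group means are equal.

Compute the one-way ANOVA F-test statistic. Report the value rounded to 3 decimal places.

test statistic = 67.860

Group means [44.57, 48.75, 19.67], grand mean 40.600
SSB = Σnᵢ(x̄ᵢ−x̄)² = 3536.702; SSW = ΣΣ(x−x̄ᵢ)² = 573.298
MSB = 3536.702/2 = 1768.3512; MSW = 573.298/22 = 26.0590
F = MSB/MSW = 67.8596
df = (2, 22)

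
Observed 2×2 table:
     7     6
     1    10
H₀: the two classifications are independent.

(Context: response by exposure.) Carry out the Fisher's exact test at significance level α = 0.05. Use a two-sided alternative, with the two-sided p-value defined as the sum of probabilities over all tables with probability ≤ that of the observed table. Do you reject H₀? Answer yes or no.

reject H₀: yes

Margins: r₁=13, r₂=11, c₁=8, c₂=16, n=24
p_obs = C(13,7)·C(11,1)/C(24,8); sum pmf over tables with pmf ≤ p_obs
p-value (two-sided) = 0.03347
At α=0.05: p < α → reject H₀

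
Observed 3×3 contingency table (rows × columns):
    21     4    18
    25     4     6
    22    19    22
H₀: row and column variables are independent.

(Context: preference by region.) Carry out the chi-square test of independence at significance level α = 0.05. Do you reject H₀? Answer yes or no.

Row totals [43, 35, 63], col totals [68, 27, 46], n=141
χ² = (21−20.74)²/20.74 + (4−8.23)²/8.23 + (18−14.03)²/14.03 + (25−16.88)²/16.88 + (4−6.70)²/6.70 + (6−11.42)²/11.42 + (22−30.38)²/30.38 + (19−12.06)²/12.06 + (22−20.55)²/20.55 = 17.2751
df = 4
p-value (upper-tail) = 0.00171
At α=0.05: p < α → reject H₀

reject H₀: yes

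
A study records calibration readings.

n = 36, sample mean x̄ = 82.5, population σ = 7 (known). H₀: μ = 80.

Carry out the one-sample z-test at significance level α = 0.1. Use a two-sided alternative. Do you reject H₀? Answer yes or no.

SE = σ/√n = 7/√36 = 1.1667
z = (x̄−μ₀)/SE = (82.5−80)/1.1667 = 2.1429
p-value (two-sided) = 0.03212
At α=0.1: p < α → reject H₀

reject H₀: yes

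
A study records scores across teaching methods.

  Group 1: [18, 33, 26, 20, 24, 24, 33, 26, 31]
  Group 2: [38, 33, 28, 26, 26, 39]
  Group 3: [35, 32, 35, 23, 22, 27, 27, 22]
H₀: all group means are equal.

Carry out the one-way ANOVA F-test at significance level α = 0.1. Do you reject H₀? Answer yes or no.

Group means [26.11, 31.67, 27.88], grand mean 28.174
SSB = Σnᵢ(x̄ᵢ−x̄)² = 112.207; SSW = ΣΣ(x−x̄ᵢ)² = 617.097
MSB = 112.207/2 = 56.1036; MSW = 617.097/20 = 30.8549
F = MSB/MSW = 1.8183
df = (2, 20)
p-value (upper-tail) = 0.18813
At α=0.1: p ≥ α → fail to reject H₀

reject H₀: no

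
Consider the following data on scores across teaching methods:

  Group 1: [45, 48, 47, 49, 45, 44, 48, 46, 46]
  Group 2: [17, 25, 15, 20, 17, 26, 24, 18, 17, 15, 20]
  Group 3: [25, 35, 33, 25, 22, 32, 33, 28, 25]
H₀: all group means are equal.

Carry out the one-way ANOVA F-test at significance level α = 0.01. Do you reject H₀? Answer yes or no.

Group means [46.44, 19.45, 28.67], grand mean 30.690
SSB = Σnᵢ(x̄ᵢ−x̄)² = 3659.257; SSW = ΣΣ(x−x̄ᵢ)² = 350.949
MSB = 3659.257/2 = 1829.6287; MSW = 350.949/26 = 13.4981
F = MSB/MSW = 135.5476
df = (2, 26)
p-value (upper-tail) = 0.00000
At α=0.01: p < α → reject H₀

reject H₀: yes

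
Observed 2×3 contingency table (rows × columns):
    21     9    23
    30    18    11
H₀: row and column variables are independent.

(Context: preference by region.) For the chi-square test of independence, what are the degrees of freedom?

degrees of freedom = 2

df = (r−1)(c−1) = (2−1)·(3−1) = 2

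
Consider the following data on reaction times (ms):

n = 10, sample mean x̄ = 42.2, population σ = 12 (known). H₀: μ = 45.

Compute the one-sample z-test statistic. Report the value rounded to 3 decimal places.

test statistic = -0.738

SE = σ/√n = 12/√10 = 3.7947
z = (x̄−μ₀)/SE = (42.2−45)/3.7947 = -0.7379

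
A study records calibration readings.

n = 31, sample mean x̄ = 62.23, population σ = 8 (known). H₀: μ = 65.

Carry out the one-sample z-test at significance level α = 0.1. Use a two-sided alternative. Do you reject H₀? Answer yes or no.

reject H₀: yes

SE = σ/√n = 8/√31 = 1.4368
z = (x̄−μ₀)/SE = (62.23−65)/1.4368 = -1.9278
p-value (two-sided) = 0.05388
At α=0.1: p < α → reject H₀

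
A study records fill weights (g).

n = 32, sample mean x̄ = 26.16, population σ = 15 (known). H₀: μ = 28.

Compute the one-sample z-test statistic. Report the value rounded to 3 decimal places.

test statistic = -0.694

SE = σ/√n = 15/√32 = 2.6517
z = (x̄−μ₀)/SE = (26.16−28)/2.6517 = -0.6939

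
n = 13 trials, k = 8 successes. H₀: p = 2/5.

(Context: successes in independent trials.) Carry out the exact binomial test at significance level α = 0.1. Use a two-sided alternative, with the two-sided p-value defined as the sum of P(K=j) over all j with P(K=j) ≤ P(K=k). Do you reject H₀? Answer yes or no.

reject H₀: no

Exact binomial: n=13, k=8, p₀=2/5=0.4000
P(X=j) = C(n,j)·p₀^j·(1−p₀)^(n−j); p = Σ P(X=j) over j with P(X=j) ≤ P(X=8)
p-value (two-sided) = 0.15557
At α=0.1: p ≥ α → fail to reject H₀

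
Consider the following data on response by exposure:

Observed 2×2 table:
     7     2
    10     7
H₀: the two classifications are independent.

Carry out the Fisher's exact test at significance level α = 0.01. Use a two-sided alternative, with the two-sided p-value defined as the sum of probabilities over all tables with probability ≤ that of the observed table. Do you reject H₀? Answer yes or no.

Margins: r₁=9, r₂=17, c₁=17, c₂=9, n=26
p_obs = C(9,7)·C(17,10)/C(26,17); sum pmf over tables with pmf ≤ p_obs
p-value (two-sided) = 0.41775
At α=0.01: p ≥ α → fail to reject H₀

reject H₀: no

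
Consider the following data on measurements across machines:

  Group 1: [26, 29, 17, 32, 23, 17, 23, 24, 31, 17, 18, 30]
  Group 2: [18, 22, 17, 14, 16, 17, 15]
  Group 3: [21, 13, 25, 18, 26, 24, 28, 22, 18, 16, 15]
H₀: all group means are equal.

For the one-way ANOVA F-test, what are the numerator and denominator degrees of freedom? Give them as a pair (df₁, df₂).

k = 3 groups, N = 30 total
df = (k−1, N−k) = (3−1, 30−3) = (2, 27)

degrees of freedom = [2, 27]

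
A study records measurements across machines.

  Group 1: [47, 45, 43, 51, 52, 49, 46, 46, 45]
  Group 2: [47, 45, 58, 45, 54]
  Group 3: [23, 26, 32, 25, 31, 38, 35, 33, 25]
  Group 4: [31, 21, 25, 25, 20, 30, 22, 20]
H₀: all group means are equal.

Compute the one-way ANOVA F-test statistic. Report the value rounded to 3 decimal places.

Group means [47.11, 49.80, 29.78, 24.25], grand mean 36.613
SSB = Σnᵢ(x̄ᵢ−x̄)² = 3504.610; SSW = ΣΣ(x−x̄ᵢ)² = 558.744
MSB = 3504.610/3 = 1168.2035; MSW = 558.744/27 = 20.6942
F = MSB/MSW = 56.4507
df = (3, 27)

test statistic = 56.451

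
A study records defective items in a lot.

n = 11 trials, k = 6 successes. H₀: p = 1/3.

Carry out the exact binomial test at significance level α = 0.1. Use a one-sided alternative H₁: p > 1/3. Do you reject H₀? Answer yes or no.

reject H₀: no

Exact binomial: n=11, k=6, p₀=1/3=0.3333
P(X≥6) from Σ C(n,i)·p₀^i·(1−p₀)^(n−i)
p-value (one-sided, H₁ greater) = 0.12209
At α=0.1: p ≥ α → fail to reject H₀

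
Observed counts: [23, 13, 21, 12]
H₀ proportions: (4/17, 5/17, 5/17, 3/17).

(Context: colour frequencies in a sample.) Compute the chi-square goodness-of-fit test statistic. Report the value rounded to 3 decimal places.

n = 69; E_i = n·p_i = [16.24, 20.29, 20.29, 12.18]
χ² = (23−16.24)²/16.24 + (13−20.29)²/20.29 + (21−20.29)²/20.29 + (12−12.18)²/12.18 = 5.4674
df = 3

test statistic = 5.467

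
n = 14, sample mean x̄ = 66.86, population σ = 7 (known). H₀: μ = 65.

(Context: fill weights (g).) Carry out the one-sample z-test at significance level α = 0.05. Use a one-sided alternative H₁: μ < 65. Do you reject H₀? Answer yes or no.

SE = σ/√n = 7/√14 = 1.8708
z = (x̄−μ₀)/SE = (66.86−65)/1.8708 = 0.9942
p-value (one-sided, H₁ less) = 0.83994
At α=0.05: p ≥ α → fail to reject H₀

reject H₀: no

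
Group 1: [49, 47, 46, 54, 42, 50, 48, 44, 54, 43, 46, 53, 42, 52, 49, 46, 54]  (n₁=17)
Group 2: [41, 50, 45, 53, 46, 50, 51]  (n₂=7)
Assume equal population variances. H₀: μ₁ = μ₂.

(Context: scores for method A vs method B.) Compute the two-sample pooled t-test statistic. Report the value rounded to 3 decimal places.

test statistic = 0.094

x̄₁=48.176, s₁=4.187, n₁=17
x̄₂=48.000, s₂=4.163, n₂=7
s_p² = [16·4.187² + 6·4.163²]/22 = 17.4759
SE = √(s_p²·(1/17+1/7)) = 1.8774
t = (48.176−48.000)/1.8774 = 0.0940
df = 22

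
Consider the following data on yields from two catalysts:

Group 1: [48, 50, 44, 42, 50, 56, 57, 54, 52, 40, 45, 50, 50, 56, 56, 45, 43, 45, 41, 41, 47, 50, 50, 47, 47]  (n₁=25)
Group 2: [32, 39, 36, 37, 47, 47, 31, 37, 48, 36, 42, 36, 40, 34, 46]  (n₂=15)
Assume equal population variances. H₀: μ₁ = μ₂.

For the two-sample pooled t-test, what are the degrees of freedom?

degrees of freedom = 38

df = n₁ + n₂ − 2 = 25 + 15 − 2 = 38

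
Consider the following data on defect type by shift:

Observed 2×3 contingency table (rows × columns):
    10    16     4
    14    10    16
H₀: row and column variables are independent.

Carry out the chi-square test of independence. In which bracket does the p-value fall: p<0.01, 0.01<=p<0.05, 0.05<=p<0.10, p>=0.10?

Row totals [30, 40], col totals [24, 26, 20], n=70
χ² = (10−10.29)²/10.29 + (16−11.14)²/11.14 + (4−8.57)²/8.57 + (14−13.71)²/13.71 + (10−14.86)²/14.86 + (16−11.43)²/11.43 = 7.9857
df = 2
p-value (upper-tail) = 0.01845
→ bracket: 0.01<=p<0.05

p-value bracket: 0.01<=p<0.05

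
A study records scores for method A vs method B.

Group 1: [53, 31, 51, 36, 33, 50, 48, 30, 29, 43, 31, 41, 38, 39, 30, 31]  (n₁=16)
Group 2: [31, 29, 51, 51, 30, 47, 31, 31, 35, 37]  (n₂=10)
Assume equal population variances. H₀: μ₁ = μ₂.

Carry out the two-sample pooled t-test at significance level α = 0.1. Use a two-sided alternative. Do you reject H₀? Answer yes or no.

reject H₀: no

x̄₁=38.375, s₁=8.389, n₁=16
x̄₂=37.300, s₂=8.920, n₂=10
s_p² = [15·8.389² + 9·8.920²]/24 = 73.8271
SE = √(s_p²·(1/16+1/10)) = 3.4637
t = (38.375−37.300)/3.4637 = 0.3104
df = 24
p-value (two-sided) = 0.75896
At α=0.1: p ≥ α → fail to reject H₀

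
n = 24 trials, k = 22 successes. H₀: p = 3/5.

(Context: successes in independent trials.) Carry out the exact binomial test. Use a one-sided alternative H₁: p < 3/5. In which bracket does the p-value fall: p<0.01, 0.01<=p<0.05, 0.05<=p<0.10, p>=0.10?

Exact binomial: n=24, k=22, p₀=3/5=0.6000
P(X≤22) from Σ C(n,i)·p₀^i·(1−p₀)^(n−i)
p-value (one-sided, H₁ less) = 0.99992
→ bracket: p>=0.10

p-value bracket: p>=0.10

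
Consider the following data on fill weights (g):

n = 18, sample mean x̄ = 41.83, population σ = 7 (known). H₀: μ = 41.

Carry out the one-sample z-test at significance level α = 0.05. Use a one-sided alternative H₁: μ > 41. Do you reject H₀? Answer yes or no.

reject H₀: no

SE = σ/√n = 7/√18 = 1.6499
z = (x̄−μ₀)/SE = (41.83−41)/1.6499 = 0.5031
p-value (one-sided, H₁ greater) = 0.30746
At α=0.05: p ≥ α → fail to reject H₀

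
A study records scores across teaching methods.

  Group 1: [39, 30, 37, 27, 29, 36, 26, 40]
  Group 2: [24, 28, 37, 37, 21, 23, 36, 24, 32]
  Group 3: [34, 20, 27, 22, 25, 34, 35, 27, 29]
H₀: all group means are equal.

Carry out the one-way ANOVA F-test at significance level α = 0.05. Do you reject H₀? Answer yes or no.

reject H₀: no

Group means [33.00, 29.11, 28.11], grand mean 29.962
SSB = Σnᵢ(x̄ᵢ−x̄)² = 111.184; SSW = ΣΣ(x−x̄ᵢ)² = 789.778
MSB = 111.184/2 = 55.5919; MSW = 789.778/23 = 34.3382
F = MSB/MSW = 1.6190
df = (2, 23)
p-value (upper-tail) = 0.21988
At α=0.05: p ≥ α → fail to reject H₀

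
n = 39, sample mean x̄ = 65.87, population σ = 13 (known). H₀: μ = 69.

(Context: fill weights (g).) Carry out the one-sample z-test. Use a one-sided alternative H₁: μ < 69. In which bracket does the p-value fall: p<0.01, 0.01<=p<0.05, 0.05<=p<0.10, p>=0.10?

SE = σ/√n = 13/√39 = 2.0817
z = (x̄−μ₀)/SE = (65.87−69)/2.0817 = -1.5036
p-value (one-sided, H₁ less) = 0.06634
→ bracket: 0.05<=p<0.10

p-value bracket: 0.05<=p<0.10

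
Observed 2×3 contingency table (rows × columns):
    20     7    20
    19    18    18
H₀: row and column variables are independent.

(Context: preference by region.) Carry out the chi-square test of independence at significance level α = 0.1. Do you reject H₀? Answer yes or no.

reject H₀: no

Row totals [47, 55], col totals [39, 25, 38], n=102
χ² = (20−17.97)²/17.97 + (7−11.52)²/11.52 + (20−17.51)²/17.51 + (19−21.03)²/21.03 + (18−13.48)²/13.48 + (18−20.49)²/20.49 = 4.3703
df = 2
p-value (upper-tail) = 0.11246
At α=0.1: p ≥ α → fail to reject H₀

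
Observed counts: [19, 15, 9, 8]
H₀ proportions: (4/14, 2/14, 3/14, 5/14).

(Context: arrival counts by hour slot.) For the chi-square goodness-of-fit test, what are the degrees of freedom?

degrees of freedom = 3

df = k − 1 = 4 − 1 = 3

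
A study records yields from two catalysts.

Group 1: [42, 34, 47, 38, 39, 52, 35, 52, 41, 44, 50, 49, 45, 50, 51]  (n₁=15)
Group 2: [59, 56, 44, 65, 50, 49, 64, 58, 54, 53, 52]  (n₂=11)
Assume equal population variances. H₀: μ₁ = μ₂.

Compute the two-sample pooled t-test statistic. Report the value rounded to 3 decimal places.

test statistic = -4.157

x̄₁=44.600, s₁=6.174, n₁=15
x̄₂=54.909, s₂=6.348, n₂=11
s_p² = [14·6.174² + 10·6.348²]/24 = 39.0212
SE = √(s_p²·(1/15+1/11)) = 2.4797
t = (44.600−54.909)/2.4797 = -4.1574
df = 24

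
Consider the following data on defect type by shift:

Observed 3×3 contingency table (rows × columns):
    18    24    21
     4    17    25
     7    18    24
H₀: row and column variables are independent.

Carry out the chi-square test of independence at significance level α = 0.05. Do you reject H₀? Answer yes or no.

reject H₀: no

Row totals [63, 46, 49], col totals [29, 59, 70], n=158
χ² = (18−11.56)²/11.56 + (24−23.53)²/23.53 + (21−27.91)²/27.91 + (4−8.44)²/8.44 + (17−17.18)²/17.18 + (25−20.38)²/20.38 + (7−8.99)²/8.99 + (18−18.30)²/18.30 + (24−21.71)²/21.71 = 9.3799
df = 4
p-value (upper-tail) = 0.05227
At α=0.05: p ≥ α → fail to reject H₀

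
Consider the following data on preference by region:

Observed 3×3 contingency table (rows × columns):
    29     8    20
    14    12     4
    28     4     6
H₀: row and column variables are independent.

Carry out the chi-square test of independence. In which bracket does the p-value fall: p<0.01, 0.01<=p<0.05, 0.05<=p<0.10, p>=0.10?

p-value bracket: p<0.01

Row totals [57, 30, 38], col totals [71, 24, 30], n=125
χ² = (29−32.38)²/32.38 + (8−10.94)²/10.94 + (20−13.68)²/13.68 + (14−17.04)²/17.04 + (12−5.76)²/5.76 + (4−7.20)²/7.20 + (28−21.58)²/21.58 + (4−7.30)²/7.30 + (6−9.12)²/9.12 = 17.2519
df = 4
p-value (upper-tail) = 0.00173
→ bracket: p<0.01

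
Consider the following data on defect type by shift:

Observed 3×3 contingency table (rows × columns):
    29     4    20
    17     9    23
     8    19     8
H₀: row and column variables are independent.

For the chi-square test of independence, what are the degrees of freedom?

df = (r−1)(c−1) = (3−1)·(3−1) = 4

degrees of freedom = 4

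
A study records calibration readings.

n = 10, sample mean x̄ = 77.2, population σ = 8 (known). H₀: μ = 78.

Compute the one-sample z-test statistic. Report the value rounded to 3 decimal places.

test statistic = -0.316

SE = σ/√n = 8/√10 = 2.5298
z = (x̄−μ₀)/SE = (77.2−78)/2.5298 = -0.3162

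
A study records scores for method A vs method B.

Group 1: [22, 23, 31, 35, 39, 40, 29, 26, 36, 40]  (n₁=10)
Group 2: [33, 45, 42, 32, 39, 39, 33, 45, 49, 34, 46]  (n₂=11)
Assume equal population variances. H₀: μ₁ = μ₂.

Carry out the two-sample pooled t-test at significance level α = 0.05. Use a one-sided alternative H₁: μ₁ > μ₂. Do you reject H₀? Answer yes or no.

x̄₁=32.100, s₁=6.903, n₁=10
x̄₂=39.727, s₂=6.084, n₂=11
s_p² = [9·6.903² + 10·6.084²]/19 = 42.0569
SE = √(s_p²·(1/10+1/11)) = 2.8336
t = (32.100−39.727)/2.8336 = -2.6918
df = 19
p-value (one-sided, H₁ greater) = 0.99278
At α=0.05: p ≥ α → fail to reject H₀

reject H₀: no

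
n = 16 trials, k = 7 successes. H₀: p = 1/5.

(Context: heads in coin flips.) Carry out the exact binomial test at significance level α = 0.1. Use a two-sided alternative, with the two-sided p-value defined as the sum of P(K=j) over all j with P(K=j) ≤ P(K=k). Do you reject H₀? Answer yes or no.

reject H₀: yes

Exact binomial: n=16, k=7, p₀=1/5=0.2000
P(X=j) = C(n,j)·p₀^j·(1−p₀)^(n−j); p = Σ P(X=j) over j with P(X=j) ≤ P(X=7)
p-value (two-sided) = 0.02666
At α=0.1: p < α → reject H₀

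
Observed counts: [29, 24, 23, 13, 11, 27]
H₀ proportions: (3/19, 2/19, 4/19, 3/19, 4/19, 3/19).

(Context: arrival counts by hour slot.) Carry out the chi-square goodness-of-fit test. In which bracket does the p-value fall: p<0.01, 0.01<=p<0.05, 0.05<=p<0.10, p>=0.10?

n = 127; E_i = n·p_i = [20.05, 13.37, 26.74, 20.05, 26.74, 20.05]
χ² = (29−20.05)²/20.05 + (24−13.37)²/13.37 + (23−26.74)²/26.74 + (13−20.05)²/20.05 + (11−26.74)²/26.74 + (27−20.05)²/20.05 = 27.1194
df = 5
p-value (upper-tail) = 0.00005
→ bracket: p<0.01

p-value bracket: p<0.01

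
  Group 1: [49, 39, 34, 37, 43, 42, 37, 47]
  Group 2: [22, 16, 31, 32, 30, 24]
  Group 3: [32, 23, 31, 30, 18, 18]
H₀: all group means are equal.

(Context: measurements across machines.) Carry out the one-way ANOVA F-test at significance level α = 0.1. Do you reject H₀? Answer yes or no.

Group means [41.00, 25.83, 25.33], grand mean 31.750
SSB = Σnᵢ(x̄ᵢ−x̄)² = 1141.583; SSW = ΣΣ(x−x̄ᵢ)² = 598.167
MSB = 1141.583/2 = 570.7917; MSW = 598.167/17 = 35.1863
F = MSB/MSW = 16.2220
df = (2, 17)
p-value (upper-tail) = 0.00011
At α=0.1: p < α → reject H₀

reject H₀: yes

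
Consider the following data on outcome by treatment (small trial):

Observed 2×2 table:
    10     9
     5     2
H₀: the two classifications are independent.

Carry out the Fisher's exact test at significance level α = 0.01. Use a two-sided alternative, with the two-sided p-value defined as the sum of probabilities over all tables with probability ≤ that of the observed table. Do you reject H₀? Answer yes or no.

reject H₀: no

Margins: r₁=19, r₂=7, c₁=15, c₂=11, n=26
p_obs = C(19,10)·C(7,5)/C(26,15); sum pmf over tables with pmf ≤ p_obs
p-value (two-sided) = 0.65761
At α=0.01: p ≥ α → fail to reject H₀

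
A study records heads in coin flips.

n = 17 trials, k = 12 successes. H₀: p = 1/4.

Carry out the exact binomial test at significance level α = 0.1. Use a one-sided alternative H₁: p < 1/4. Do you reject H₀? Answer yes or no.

reject H₀: no

Exact binomial: n=17, k=12, p₀=1/4=0.2500
P(X≤12) from Σ C(n,i)·p₀^i·(1−p₀)^(n−i)
p-value (one-sided, H₁ less) = 0.99999
At α=0.1: p ≥ α → fail to reject H₀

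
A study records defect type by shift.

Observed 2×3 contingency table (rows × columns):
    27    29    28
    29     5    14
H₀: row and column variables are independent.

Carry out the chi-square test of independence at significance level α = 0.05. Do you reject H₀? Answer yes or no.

Row totals [84, 48], col totals [56, 34, 42], n=132
χ² = (27−35.64)²/35.64 + (29−21.64)²/21.64 + (28−26.73)²/26.73 + (29−20.36)²/20.36 + (5−12.36)²/12.36 + (14−15.27)²/15.27 = 12.8142
df = 2
p-value (upper-tail) = 0.00165
At α=0.05: p < α → reject H₀

reject H₀: yes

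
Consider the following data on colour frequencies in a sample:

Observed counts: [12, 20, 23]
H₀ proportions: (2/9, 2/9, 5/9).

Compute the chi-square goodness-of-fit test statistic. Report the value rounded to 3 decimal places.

test statistic = 6.822

n = 55; E_i = n·p_i = [12.22, 12.22, 30.56]
χ² = (12−12.22)²/12.22 + (20−12.22)²/12.22 + (23−30.56)²/30.56 = 6.8218
df = 2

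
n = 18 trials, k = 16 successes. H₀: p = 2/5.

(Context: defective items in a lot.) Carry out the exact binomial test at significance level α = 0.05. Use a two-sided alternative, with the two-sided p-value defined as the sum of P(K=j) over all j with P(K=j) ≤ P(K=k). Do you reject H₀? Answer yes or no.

reject H₀: yes

Exact binomial: n=18, k=16, p₀=2/5=0.4000
P(X=j) = C(n,j)·p₀^j·(1−p₀)^(n−j); p = Σ P(X=j) over j with P(X=j) ≤ P(X=16)
p-value (two-sided) = 0.00003
At α=0.05: p < α → reject H₀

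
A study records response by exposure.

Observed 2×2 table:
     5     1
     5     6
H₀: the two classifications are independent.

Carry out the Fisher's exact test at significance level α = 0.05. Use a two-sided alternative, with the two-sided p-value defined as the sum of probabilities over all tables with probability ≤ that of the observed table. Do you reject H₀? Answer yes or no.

reject H₀: no

Margins: r₁=6, r₂=11, c₁=10, c₂=7, n=17
p_obs = C(6,5)·C(11,5)/C(17,10); sum pmf over tables with pmf ≤ p_obs
p-value (two-sided) = 0.30430
At α=0.05: p ≥ α → fail to reject H₀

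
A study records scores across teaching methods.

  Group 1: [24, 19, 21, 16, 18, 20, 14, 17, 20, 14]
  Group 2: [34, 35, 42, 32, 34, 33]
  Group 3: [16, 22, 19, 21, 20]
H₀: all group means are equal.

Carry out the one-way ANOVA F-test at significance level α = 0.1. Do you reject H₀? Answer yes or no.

reject H₀: yes

Group means [18.30, 35.00, 19.60], grand mean 23.381
SSB = Σnᵢ(x̄ᵢ−x̄)² = 1139.652; SSW = ΣΣ(x−x̄ᵢ)² = 175.300
MSB = 1139.652/2 = 569.8262; MSW = 175.300/18 = 9.7389
F = MSB/MSW = 58.5104
df = (2, 18)
p-value (upper-tail) = 0.00000
At α=0.1: p < α → reject H₀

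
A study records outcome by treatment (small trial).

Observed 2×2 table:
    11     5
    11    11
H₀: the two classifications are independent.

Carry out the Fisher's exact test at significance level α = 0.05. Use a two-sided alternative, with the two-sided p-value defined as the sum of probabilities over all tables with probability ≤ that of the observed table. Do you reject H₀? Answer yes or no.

Margins: r₁=16, r₂=22, c₁=22, c₂=16, n=38
p_obs = C(16,11)·C(22,11)/C(38,22); sum pmf over tables with pmf ≤ p_obs
p-value (two-sided) = 0.32625
At α=0.05: p ≥ α → fail to reject H₀

reject H₀: no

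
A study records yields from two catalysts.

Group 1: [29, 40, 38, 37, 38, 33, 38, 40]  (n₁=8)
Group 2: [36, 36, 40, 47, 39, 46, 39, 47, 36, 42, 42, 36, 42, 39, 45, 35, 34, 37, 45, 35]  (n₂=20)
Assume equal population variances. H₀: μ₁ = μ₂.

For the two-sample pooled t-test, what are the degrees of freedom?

degrees of freedom = 26

df = n₁ + n₂ − 2 = 8 + 20 − 2 = 26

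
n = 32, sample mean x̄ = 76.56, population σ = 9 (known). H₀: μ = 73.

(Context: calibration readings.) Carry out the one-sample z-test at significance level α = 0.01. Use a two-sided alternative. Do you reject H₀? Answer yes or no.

SE = σ/√n = 9/√32 = 1.5910
z = (x̄−μ₀)/SE = (76.56−73)/1.5910 = 2.2376
p-value (two-sided) = 0.02525
At α=0.01: p ≥ α → fail to reject H₀

reject H₀: no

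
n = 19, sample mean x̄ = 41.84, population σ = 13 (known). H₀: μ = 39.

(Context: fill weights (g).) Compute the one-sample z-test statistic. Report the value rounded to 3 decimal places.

SE = σ/√n = 13/√19 = 2.9824
z = (x̄−μ₀)/SE = (41.84−39)/2.9824 = 0.9523

test statistic = 0.952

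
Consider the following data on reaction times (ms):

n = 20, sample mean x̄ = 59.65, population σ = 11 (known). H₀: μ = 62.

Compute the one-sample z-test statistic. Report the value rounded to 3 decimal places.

test statistic = -0.955

SE = σ/√n = 11/√20 = 2.4597
z = (x̄−μ₀)/SE = (59.65−62)/2.4597 = -0.9554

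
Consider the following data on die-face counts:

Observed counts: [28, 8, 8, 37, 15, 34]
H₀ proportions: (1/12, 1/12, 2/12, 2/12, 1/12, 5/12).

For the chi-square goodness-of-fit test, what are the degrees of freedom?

df = k − 1 = 6 − 1 = 5

degrees of freedom = 5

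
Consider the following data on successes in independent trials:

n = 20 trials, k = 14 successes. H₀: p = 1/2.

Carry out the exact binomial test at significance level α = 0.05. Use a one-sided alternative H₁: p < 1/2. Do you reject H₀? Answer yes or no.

reject H₀: no

Exact binomial: n=20, k=14, p₀=1/2=0.5000
P(X≤14) from Σ C(n,i)·p₀^i·(1−p₀)^(n−i)
p-value (one-sided, H₁ less) = 0.97931
At α=0.05: p ≥ α → fail to reject H₀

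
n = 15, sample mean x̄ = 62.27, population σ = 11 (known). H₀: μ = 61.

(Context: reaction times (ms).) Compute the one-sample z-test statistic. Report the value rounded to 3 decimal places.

SE = σ/√n = 11/√15 = 2.8402
z = (x̄−μ₀)/SE = (62.27−61)/2.8402 = 0.4472

test statistic = 0.447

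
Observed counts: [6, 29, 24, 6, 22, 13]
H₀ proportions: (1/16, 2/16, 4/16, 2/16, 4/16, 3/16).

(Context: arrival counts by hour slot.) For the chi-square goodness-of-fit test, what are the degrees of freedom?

df = k − 1 = 6 − 1 = 5

degrees of freedom = 5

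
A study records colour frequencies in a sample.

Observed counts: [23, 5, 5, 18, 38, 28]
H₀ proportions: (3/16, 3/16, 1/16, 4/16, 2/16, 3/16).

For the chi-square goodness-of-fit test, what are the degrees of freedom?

degrees of freedom = 5

df = k − 1 = 6 − 1 = 5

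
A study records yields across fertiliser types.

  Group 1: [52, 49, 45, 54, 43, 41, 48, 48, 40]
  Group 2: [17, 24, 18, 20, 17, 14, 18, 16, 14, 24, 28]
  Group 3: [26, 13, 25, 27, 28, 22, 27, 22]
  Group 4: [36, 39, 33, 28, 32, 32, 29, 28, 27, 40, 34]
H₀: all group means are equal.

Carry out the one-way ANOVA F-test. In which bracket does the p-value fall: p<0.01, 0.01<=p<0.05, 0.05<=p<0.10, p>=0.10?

Group means [46.67, 19.09, 23.75, 32.55], grand mean 30.205
SSB = Σnᵢ(x̄ᵢ−x̄)² = 4191.223; SSW = ΣΣ(x−x̄ᵢ)² = 749.136
MSB = 4191.223/3 = 1397.0742; MSW = 749.136/35 = 21.4039
F = MSB/MSW = 65.2720
df = (3, 35)
p-value (upper-tail) = 0.00000
→ bracket: p<0.01

p-value bracket: p<0.01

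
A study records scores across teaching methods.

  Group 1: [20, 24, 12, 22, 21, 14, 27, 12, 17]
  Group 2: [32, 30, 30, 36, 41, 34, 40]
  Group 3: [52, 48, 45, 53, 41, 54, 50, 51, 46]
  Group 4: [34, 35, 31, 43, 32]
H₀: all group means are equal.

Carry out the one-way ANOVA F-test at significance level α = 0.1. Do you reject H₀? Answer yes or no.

reject H₀: yes

Group means [18.78, 34.71, 48.89, 35.00], grand mean 34.233
SSB = Σnᵢ(x̄ᵢ−x̄)² = 4087.494; SSW = ΣΣ(x−x̄ᵢ)² = 585.873
MSB = 4087.494/3 = 1362.4979; MSW = 585.873/26 = 22.5336
F = MSB/MSW = 60.4652
df = (3, 26)
p-value (upper-tail) = 0.00000
At α=0.1: p < α → reject H₀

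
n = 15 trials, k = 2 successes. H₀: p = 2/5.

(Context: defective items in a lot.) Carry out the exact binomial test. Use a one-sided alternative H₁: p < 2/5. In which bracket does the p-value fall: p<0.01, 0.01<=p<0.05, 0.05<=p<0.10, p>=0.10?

Exact binomial: n=15, k=2, p₀=2/5=0.4000
P(X≤2) from Σ C(n,i)·p₀^i·(1−p₀)^(n−i)
p-value (one-sided, H₁ less) = 0.02711
→ bracket: 0.01<=p<0.05

p-value bracket: 0.01<=p<0.05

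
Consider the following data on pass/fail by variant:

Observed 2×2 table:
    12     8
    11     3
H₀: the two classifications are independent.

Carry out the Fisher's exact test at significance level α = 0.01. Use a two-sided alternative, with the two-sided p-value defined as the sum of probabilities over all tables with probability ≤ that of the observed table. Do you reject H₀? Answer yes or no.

reject H₀: no

Margins: r₁=20, r₂=14, c₁=23, c₂=11, n=34
p_obs = C(20,12)·C(14,11)/C(34,23); sum pmf over tables with pmf ≤ p_obs
p-value (two-sided) = 0.29481
At α=0.01: p ≥ α → fail to reject H₀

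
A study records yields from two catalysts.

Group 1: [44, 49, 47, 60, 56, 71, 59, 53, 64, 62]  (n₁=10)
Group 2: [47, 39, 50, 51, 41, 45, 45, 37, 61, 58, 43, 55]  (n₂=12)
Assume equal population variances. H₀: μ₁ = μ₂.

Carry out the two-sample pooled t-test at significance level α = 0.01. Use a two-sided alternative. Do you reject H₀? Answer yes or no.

reject H₀: no

x̄₁=56.500, s₁=8.370, n₁=10
x̄₂=47.667, s₂=7.536, n₂=12
s_p² = [9·8.370² + 11·7.536²]/20 = 62.7583
SE = √(s_p²·(1/10+1/12)) = 3.3920
t = (56.500−47.667)/3.3920 = 2.6042
df = 20
p-value (two-sided) = 0.01697
At α=0.01: p ≥ α → fail to reject H₀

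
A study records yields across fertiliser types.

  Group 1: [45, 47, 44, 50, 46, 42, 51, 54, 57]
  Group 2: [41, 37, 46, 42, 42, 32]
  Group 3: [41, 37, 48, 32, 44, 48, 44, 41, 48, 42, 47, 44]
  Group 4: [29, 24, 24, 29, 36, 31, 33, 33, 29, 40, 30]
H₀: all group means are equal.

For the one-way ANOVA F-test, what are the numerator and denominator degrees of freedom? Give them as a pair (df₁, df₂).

k = 4 groups, N = 38 total
df = (k−1, N−k) = (4−1, 38−4) = (3, 34)

degrees of freedom = [3, 34]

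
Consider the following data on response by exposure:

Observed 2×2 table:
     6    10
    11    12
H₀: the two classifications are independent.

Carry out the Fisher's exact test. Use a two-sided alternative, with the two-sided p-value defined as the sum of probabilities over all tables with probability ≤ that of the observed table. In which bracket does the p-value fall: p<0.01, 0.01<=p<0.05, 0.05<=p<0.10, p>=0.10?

p-value bracket: p>=0.10

Margins: r₁=16, r₂=23, c₁=17, c₂=22, n=39
p_obs = C(16,6)·C(23,11)/C(39,17); sum pmf over tables with pmf ≤ p_obs
p-value (two-sided) = 0.74348
→ bracket: p>=0.10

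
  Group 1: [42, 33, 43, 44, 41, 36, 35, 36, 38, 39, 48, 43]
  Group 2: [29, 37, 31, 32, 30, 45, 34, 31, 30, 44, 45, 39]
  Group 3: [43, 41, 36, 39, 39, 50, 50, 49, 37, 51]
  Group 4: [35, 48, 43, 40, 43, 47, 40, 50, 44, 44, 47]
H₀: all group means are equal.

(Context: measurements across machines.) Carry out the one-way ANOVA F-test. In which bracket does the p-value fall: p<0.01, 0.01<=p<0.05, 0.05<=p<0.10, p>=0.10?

Group means [39.83, 35.58, 43.50, 43.73], grand mean 40.467
SSB = Σnᵢ(x̄ᵢ−x̄)² = 499.935; SSW = ΣΣ(x−x̄ᵢ)² = 1139.265
MSB = 499.935/3 = 166.6449; MSW = 1139.265/41 = 27.7870
F = MSB/MSW = 5.9972
df = (3, 41)
p-value (upper-tail) = 0.00174
→ bracket: p<0.01

p-value bracket: p<0.01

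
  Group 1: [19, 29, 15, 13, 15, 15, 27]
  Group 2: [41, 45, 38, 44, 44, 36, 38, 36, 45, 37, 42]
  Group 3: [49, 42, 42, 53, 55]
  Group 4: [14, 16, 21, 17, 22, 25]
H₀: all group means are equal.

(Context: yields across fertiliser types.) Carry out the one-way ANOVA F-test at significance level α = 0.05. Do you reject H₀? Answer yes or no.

Group means [19.00, 40.55, 48.20, 19.17], grand mean 32.241
SSB = Σnᵢ(x̄ᵢ−x̄)² = 4284.950; SSW = ΣΣ(x−x̄ᵢ)² = 614.361
MSB = 4284.950/3 = 1428.3166; MSW = 614.361/25 = 24.5744
F = MSB/MSW = 58.1221
df = (3, 25)
p-value (upper-tail) = 0.00000
At α=0.05: p < α → reject H₀

reject H₀: yes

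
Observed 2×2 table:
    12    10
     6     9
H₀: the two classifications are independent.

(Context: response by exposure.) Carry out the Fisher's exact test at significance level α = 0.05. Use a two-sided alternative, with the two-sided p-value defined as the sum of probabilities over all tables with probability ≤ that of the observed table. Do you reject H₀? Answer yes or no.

reject H₀: no

Margins: r₁=22, r₂=15, c₁=18, c₂=19, n=37
p_obs = C(22,12)·C(15,6)/C(37,18); sum pmf over tables with pmf ≤ p_obs
p-value (two-sided) = 0.50768
At α=0.05: p ≥ α → fail to reject H₀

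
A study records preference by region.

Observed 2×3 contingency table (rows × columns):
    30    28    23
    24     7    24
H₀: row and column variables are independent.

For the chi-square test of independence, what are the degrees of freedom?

degrees of freedom = 2

df = (r−1)(c−1) = (2−1)·(3−1) = 2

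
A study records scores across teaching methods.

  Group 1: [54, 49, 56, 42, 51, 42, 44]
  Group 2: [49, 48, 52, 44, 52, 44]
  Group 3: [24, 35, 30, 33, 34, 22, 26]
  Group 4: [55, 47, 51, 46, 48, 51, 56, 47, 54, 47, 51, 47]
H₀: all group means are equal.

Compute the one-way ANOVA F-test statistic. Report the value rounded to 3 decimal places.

test statistic = 36.613

Group means [48.29, 48.17, 29.14, 50.00], grand mean 44.719
SSB = Σnᵢ(x̄ᵢ−x̄)² = 2193.350; SSW = ΣΣ(x−x̄ᵢ)² = 559.119
MSB = 2193.350/3 = 731.1166; MSW = 559.119/28 = 19.9685
F = MSB/MSW = 36.6134
df = (3, 28)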